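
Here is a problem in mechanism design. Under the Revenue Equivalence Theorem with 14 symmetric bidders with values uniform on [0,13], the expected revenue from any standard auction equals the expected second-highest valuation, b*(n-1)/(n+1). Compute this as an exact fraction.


Step 1: By Revenue Equivalence, expected revenue = b*(n-1)/(n+1)
Step 2: Substituting n = 14, b = 13
Step 3: Revenue = 13*(14-1)/(14+1) = 13*13/15
Step 4: Revenue = 169/15

169/15


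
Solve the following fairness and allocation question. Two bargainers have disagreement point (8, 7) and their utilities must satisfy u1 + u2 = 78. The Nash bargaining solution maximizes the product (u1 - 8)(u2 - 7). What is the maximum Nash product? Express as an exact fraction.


Step 1: The Nash solution splits surplus symmetrically above the disagreement point
Step 2: u1 = (total + d1 - d2)/2 = (78 + 8 - 7)/2 = 79/2
Step 3: u2 = (total - d1 + d2)/2 = (78 - 8 + 7)/2 = 77/2
Step 4: Nash product = (79/2 - 8) * (77/2 - 7)
Step 5: = 63/2 * 63/2 = 3969/4

3969/4


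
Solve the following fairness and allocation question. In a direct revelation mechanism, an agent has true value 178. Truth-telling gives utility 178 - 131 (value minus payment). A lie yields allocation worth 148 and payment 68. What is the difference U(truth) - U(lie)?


Step 1: U(truth) = value - payment = 178 - 131 = 47
Step 2: U(lie) = allocation - payment = 148 - 68 = 80
Step 3: IC gap = 47 - 80 = -33

-33


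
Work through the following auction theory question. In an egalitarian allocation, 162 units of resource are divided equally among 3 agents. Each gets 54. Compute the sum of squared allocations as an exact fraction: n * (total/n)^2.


Step 1: Each agent's share = 162/3 = 54
Step 2: Square of each share = (54)^2 = 2916
Step 3: Sum of squares = 3 * 2916 = 8748

8748


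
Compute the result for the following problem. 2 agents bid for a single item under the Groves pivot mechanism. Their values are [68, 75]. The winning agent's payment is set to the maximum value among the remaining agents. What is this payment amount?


Step 1: The efficient winner is agent 1 with value 75
Step 2: Other agents' values: [68]
Step 3: Pivot payment = max(others) = 68
Step 4: The winner pays 68

68


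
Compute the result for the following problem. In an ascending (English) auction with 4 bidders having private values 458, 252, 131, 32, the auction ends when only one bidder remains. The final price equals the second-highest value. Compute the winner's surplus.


Step 1: Identify the highest value: 458
Step 2: Identify the second-highest value: 252
Step 3: The final price = second-highest value = 252
Step 4: Surplus = 458 - 252 = 206

206


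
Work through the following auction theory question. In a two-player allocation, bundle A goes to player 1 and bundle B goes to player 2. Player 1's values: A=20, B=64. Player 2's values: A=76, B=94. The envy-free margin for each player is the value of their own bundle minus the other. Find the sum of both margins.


Step 1: Player 1's margin = v1(A) - v1(B) = 20 - 64 = -44
Step 2: Player 2's margin = v2(B) - v2(A) = 94 - 76 = 18
Step 3: Total margin = -44 + 18 = -26

-26


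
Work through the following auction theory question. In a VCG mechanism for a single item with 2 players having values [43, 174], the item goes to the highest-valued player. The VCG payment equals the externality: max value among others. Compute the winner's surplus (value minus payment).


Step 1: The winner is the agent with the highest value: agent 1 with value 174
Step 2: Values of other agents: [43]
Step 3: VCG payment = max of others' values = 43
Step 4: Surplus = 174 - 43 = 131

131


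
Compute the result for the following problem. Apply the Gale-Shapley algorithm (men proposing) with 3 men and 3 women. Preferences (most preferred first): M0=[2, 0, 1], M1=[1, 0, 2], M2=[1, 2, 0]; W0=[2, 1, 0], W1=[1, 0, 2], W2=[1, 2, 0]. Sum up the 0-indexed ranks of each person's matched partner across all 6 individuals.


Step 1: Run Gale-Shapley (men propose, women hold best offer):
  M0 proposes to W2; she accepts
  M1 proposes to W1; she accepts
  M2 proposes to W1; rejected
  M2 proposes to W2; she switches from M0
  M0 proposes to W0; she accepts
Step 2: Final matching: W0-M0, W1-M1, W2-M2
Step 3: 0-indexed ranks (man's rank of his match, then woman's): 1 + 2 + 0 + 0 + 1 + 1
Step 4: Total rank sum = 5

5


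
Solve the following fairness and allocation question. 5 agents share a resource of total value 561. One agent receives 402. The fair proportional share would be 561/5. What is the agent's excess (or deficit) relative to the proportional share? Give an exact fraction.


Step 1: Proportional share = 561/5
Step 2: Agent's actual allocation = 402
Step 3: Excess = 402 - 561/5 = 1449/5

1449/5


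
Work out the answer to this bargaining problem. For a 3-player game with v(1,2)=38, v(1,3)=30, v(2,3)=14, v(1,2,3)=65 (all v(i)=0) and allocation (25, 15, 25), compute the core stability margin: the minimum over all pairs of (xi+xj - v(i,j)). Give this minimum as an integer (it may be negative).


Step 1: Slack for coalition (1,2): x1+x2 - v12 = 40 - 38 = 2
Step 2: Slack for coalition (1,3): x1+x3 - v13 = 50 - 30 = 20
Step 3: Slack for coalition (2,3): x2+x3 - v23 = 40 - 14 = 26
Step 4: Minimum slack = min(2, 20, 26) = 2, attained by (1,2); no pair can gain by deviating, so the allocation is in the core

2


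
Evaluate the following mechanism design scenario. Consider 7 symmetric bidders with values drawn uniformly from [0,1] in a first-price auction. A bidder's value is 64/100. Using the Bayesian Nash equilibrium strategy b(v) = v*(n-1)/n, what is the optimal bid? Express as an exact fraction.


Step 1: The symmetric BNE bidding function is b(v) = v * (n-1) / n
Step 2: Substitute v = 16/25 and n = 7
Step 3: b = 16/25 * 6/7
Step 4: b = 96/175

96/175


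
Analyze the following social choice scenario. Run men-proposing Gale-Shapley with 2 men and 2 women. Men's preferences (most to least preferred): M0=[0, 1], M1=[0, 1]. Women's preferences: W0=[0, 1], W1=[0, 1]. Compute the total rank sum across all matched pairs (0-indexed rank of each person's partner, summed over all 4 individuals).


Step 1: Run Gale-Shapley (men propose, women hold best offer):
  M0 proposes to W0; she accepts
  M1 proposes to W0; rejected
  M1 proposes to W1; she accepts
Step 2: Final matching: W0-M0, W1-M1
Step 3: 0-indexed ranks (man's rank of his match, then woman's): 0 + 0 + 1 + 1
Step 4: Total rank sum = 2

2


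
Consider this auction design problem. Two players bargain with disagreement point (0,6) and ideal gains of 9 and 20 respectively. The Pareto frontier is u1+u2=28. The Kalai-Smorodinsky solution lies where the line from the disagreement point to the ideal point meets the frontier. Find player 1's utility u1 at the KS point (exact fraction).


Step 1: At the KS point, (u1-d1)/r1 = (u2-d2)/r2 = t and u1+u2 = 28
Step 2: u1 = d1 + r1*t and u2 = d2 + r2*t, so (d1 + r1*t) + (d2 + r2*t) = 28
Step 3: t = (28 - 0 - 6)/(9 + 20) = 22/29
Step 4: u1 = d1 + r1*t = 0 + 9 * 22/29 = 198/29
Step 5: (Check: u2 = d2 + r2*t = 614/29; u1+u2 = 198/29 + 614/29 = 28, on the frontier.)

198/29


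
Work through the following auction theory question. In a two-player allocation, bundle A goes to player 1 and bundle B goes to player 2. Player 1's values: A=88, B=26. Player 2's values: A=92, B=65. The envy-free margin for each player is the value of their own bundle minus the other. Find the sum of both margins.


Step 1: Player 1's margin = v1(A) - v1(B) = 88 - 26 = 62
Step 2: Player 2's margin = v2(B) - v2(A) = 65 - 92 = -27
Step 3: Total margin = 62 + -27 = 35

35


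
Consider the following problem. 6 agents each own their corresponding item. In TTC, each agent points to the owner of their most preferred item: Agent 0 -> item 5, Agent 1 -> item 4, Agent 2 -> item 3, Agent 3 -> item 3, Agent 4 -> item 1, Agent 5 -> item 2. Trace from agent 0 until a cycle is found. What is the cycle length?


Step 1: Trace the pointer graph from agent 0: 0 -> 5 -> 2 -> 3 -> 3
Step 2: A cycle is detected when we revisit agent 3
Step 3: The cycle is: 3 -> 3
Step 4: Cycle length = 1

1


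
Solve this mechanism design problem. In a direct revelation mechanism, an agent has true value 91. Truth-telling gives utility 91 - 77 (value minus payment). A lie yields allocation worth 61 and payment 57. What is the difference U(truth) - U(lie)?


Step 1: U(truth) = value - payment = 91 - 77 = 14
Step 2: U(lie) = allocation - payment = 61 - 57 = 4
Step 3: IC gap = 14 - 4 = 10

10


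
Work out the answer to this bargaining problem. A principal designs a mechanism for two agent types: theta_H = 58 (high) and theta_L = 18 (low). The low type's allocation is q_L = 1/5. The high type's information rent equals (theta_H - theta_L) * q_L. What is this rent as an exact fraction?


Step 1: theta_H - theta_L = 58 - 18 = 40
Step 2: Information rent = (theta_H - theta_L) * q_L
Step 3: = 40 * 1/5
Step 4: = 8

8


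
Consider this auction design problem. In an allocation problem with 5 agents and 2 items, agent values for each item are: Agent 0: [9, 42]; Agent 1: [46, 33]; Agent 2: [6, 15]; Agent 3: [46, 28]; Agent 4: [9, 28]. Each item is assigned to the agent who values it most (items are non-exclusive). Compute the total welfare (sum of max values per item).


Step 1: For each item, find the maximum value among all agents.
Step 2: Item 0 -> Agent 1 (value 46)
Step 3: Item 1 -> Agent 0 (value 42)
Step 4: Total welfare = 46 + 42 = 88

88


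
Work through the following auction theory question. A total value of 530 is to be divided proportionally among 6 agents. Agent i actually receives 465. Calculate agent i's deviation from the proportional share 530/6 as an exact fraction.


Step 1: Proportional share = 530/6 = 265/3
Step 2: Agent's actual allocation = 465
Step 3: Excess = 465 - 265/3 = 1130/3

1130/3


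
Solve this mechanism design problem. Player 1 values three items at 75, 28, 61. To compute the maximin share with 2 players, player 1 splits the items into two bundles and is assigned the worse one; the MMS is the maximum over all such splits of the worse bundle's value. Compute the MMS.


Step 1: Item values = 75, 28, 61
Step 2: Enumerate all 2-bundle partitions and take the smaller bundle:
  Partition 1: {75} vs {28,61} -> bundles 75, 89; min = 75
  Partition 2: {28} vs {75,61} -> bundles 28, 136; min = 28
  Partition 3: {61} vs {75,28} -> bundles 61, 103; min = 61
Step 3: MMS = max(75, 28, 61) = 75

75


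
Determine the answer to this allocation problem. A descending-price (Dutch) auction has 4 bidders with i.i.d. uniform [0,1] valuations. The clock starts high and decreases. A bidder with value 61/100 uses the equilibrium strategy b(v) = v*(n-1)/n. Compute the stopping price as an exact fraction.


Step 1: Dutch auctions are strategically equivalent to first-price auctions
Step 2: The equilibrium bid is b(v) = v*(n-1)/n
Step 3: b = 61/100 * 3/4
Step 4: b = 183/400

183/400


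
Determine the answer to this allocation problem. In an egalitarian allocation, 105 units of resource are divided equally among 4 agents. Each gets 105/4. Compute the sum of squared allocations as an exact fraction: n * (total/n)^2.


Step 1: Each agent's share = 105/4
Step 2: Square of each share = (105/4)^2 = 11025/16
Step 3: Sum of squares = 4 * 11025/16 = 11025/4

11025/4


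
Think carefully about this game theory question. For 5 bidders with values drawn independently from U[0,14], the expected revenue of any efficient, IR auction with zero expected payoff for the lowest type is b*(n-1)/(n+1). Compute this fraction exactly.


Step 1: By Revenue Equivalence, expected revenue = b*(n-1)/(n+1)
Step 2: Substituting n = 5, b = 14
Step 3: Revenue = 14*(5-1)/(5+1) = 14*4/6
Step 4: Revenue = 56/6 = 28/3

28/3


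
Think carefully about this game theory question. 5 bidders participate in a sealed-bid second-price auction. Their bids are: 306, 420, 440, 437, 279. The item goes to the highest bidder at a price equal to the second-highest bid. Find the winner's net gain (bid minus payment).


Step 1: Sort bids in descending order: 440, 437, 420, 306, 279
Step 2: The winning bid is the highest: 440
Step 3: The payment equals the second-highest bid: 437
Step 4: Surplus = winner's bid - payment = 440 - 437 = 3

3


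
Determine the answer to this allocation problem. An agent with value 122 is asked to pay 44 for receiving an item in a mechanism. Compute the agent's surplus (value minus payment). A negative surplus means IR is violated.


Step 1: Surplus = value - payment = 122 - 44 = 78
Step 2: IR is satisfied (surplus >= 0)

78


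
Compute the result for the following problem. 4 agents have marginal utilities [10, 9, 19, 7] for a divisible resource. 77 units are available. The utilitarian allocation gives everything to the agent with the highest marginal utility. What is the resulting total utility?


Step 1: The marginal utilities are [10, 9, 19, 7]
Step 2: The highest marginal utility is 19
Step 3: All 77 units go to that agent
Step 4: Total utility = 19 * 77 = 1463

1463


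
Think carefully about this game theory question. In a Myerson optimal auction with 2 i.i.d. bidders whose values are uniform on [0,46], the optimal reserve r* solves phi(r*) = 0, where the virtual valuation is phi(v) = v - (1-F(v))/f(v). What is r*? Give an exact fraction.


Step 1: For U[0,46], F(v) = v/46 and f(v) = 1/46
Step 2: phi(v) = v - (1 - v/46)/(1/46) = v - (46 - v) = 2v - 46
Step 3: Set phi(r*) = 0: 2r* - 46 = 0
Step 4: r* = 46/2 = 23 (the number of bidders n = 2 does not enter)

23


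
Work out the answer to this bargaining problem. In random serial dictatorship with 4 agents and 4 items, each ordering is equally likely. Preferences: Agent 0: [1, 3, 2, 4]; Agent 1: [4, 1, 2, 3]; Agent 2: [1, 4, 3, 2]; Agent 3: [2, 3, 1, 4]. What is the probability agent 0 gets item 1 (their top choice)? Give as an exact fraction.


Step 1: Agent 0 wants item 1
Step 2: There are 24 possible orderings of agents
Step 3: In 12 orderings, agent 0 gets item 1
Step 4: Probability = 12/24 = 1/2

1/2


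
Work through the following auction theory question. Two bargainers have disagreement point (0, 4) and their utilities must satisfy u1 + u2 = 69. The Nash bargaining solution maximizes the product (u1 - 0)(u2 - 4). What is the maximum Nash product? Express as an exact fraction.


Step 1: The Nash solution splits surplus symmetrically above the disagreement point
Step 2: u1 = (total + d1 - d2)/2 = (69 + 0 - 4)/2 = 65/2
Step 3: u2 = (total - d1 + d2)/2 = (69 - 0 + 4)/2 = 73/2
Step 4: Nash product = (65/2 - 0) * (73/2 - 4)
Step 5: = 65/2 * 65/2 = 4225/4

4225/4


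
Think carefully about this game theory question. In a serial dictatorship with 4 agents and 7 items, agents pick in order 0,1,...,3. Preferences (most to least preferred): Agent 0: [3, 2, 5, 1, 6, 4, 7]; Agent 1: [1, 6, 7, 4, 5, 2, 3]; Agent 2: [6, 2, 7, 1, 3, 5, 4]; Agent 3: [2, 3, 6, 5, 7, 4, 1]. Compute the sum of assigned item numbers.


Step 1: Agent 0 picks item 3
Step 2: Agent 1 picks item 1
Step 3: Agent 2 picks item 6
Step 4: Agent 3 picks item 2
Step 5: Sum = 3 + 1 + 6 + 2 = 12

12


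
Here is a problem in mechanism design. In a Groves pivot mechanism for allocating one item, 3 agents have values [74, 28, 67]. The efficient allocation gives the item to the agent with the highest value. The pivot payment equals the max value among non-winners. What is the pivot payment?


Step 1: The efficient winner is agent 0 with value 74
Step 2: Other agents' values: [28, 67]
Step 3: Pivot payment = max(others) = 67
Step 4: The winner pays 67

67


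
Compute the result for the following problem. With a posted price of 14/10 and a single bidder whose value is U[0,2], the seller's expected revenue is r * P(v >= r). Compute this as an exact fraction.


Step 1: Posted price r = 7/5, value support [0,2]
Step 2: P(v >= r) = (2 - 7/5)/2 = 3/10
Step 3: Expected revenue = r * P(v >= r) = 7/5 * 3/10
Step 4: Revenue = 21/50

21/50


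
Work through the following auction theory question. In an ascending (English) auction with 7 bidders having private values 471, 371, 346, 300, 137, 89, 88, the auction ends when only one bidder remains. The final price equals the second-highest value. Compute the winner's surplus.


Step 1: Identify the highest value: 471
Step 2: Identify the second-highest value: 371
Step 3: The final price = second-highest value = 371
Step 4: Surplus = 471 - 371 = 100

100


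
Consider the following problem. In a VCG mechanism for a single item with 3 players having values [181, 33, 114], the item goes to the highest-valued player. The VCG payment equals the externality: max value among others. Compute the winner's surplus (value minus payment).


Step 1: The winner is the agent with the highest value: agent 0 with value 181
Step 2: Values of other agents: [33, 114]
Step 3: VCG payment = max of others' values = 114
Step 4: Surplus = 181 - 114 = 67

67


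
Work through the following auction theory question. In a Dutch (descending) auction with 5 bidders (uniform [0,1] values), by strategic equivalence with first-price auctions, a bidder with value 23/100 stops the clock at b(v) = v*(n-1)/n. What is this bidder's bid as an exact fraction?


Step 1: Dutch auctions are strategically equivalent to first-price auctions
Step 2: The equilibrium bid is b(v) = v*(n-1)/n
Step 3: b = 23/100 * 4/5
Step 4: b = 23/125

23/125


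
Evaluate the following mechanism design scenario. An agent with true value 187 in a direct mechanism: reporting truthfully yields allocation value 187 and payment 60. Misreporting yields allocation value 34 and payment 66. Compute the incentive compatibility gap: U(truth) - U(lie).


Step 1: U(truth) = value - payment = 187 - 60 = 127
Step 2: U(lie) = allocation - payment = 34 - 66 = -32
Step 3: IC gap = 127 - (-32) = 159

159


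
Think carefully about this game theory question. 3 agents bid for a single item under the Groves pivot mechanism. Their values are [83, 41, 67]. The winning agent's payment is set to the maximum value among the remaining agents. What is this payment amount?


Step 1: The efficient winner is agent 0 with value 83
Step 2: Other agents' values: [41, 67]
Step 3: Pivot payment = max(others) = 67
Step 4: The winner pays 67

67


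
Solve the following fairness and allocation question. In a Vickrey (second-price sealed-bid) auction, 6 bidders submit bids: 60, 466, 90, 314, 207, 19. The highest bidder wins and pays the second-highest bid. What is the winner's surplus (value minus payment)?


Step 1: Sort bids in descending order: 466, 314, 207, 90, 60, 19
Step 2: The winning bid is the highest: 466
Step 3: The payment equals the second-highest bid: 314
Step 4: Surplus = winner's bid - payment = 466 - 314 = 152

152


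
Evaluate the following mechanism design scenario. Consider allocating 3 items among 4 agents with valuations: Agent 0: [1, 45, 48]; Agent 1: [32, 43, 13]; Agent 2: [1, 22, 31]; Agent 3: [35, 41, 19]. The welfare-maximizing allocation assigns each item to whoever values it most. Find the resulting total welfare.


Step 1: For each item, find the maximum value among all agents.
Step 2: Item 0 -> Agent 3 (value 35)
Step 3: Item 1 -> Agent 0 (value 45)
Step 4: Item 2 -> Agent 0 (value 48)
Step 5: Total welfare = 35 + 45 + 48 = 128

128


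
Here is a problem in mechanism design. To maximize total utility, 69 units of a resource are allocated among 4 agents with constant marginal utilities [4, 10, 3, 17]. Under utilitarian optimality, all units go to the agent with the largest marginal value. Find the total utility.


Step 1: The marginal utilities are [4, 10, 3, 17]
Step 2: The highest marginal utility is 17
Step 3: All 69 units go to that agent
Step 4: Total utility = 17 * 69 = 1173

1173


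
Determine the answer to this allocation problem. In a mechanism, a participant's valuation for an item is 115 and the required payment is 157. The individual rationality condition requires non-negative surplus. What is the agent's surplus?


Step 1: Surplus = value - payment = 115 - 157 = -42
Step 2: IR is violated (surplus < 0)

-42


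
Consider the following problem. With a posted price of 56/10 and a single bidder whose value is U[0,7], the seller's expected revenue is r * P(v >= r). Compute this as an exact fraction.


Step 1: Posted price r = 28/5, value support [0,7]
Step 2: P(v >= r) = (7 - 28/5)/7 = 1/5
Step 3: Expected revenue = r * P(v >= r) = 28/5 * 1/5
Step 4: Revenue = 28/25

28/25


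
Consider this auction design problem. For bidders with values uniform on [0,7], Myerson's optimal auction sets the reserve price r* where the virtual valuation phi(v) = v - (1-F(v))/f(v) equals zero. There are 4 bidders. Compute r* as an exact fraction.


Step 1: For U[0,7], F(v) = v/7 and f(v) = 1/7
Step 2: phi(v) = v - (1 - v/7)/(1/7) = v - (7 - v) = 2v - 7
Step 3: Set phi(r*) = 0: 2r* - 7 = 0
Step 4: r* = 7/2 (the number of bidders n = 4 does not enter)

7/2


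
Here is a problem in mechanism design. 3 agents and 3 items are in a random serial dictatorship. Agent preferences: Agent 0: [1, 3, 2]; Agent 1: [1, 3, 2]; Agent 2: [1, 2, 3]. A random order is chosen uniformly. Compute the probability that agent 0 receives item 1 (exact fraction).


Step 1: Agent 0 wants item 1
Step 2: There are 6 possible orderings of agents
Step 3: In 2 orderings, agent 0 gets item 1
Step 4: Probability = 2/6 = 1/3

1/3


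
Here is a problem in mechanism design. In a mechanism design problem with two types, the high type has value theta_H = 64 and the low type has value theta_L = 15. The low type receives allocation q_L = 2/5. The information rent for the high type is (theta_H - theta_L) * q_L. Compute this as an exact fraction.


Step 1: theta_H - theta_L = 64 - 15 = 49
Step 2: Information rent = (theta_H - theta_L) * q_L
Step 3: = 49 * 2/5
Step 4: = 98/5

98/5


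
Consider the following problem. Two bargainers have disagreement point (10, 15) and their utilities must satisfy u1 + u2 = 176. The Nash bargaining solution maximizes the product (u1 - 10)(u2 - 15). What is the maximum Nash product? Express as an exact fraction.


Step 1: The Nash solution splits surplus symmetrically above the disagreement point
Step 2: u1 = (total + d1 - d2)/2 = (176 + 10 - 15)/2 = 171/2
Step 3: u2 = (total - d1 + d2)/2 = (176 - 10 + 15)/2 = 181/2
Step 4: Nash product = (171/2 - 10) * (181/2 - 15)
Step 5: = 151/2 * 151/2 = 22801/4

22801/4


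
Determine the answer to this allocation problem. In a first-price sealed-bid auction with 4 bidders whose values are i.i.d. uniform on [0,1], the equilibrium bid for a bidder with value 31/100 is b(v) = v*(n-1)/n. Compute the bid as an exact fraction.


Step 1: The symmetric BNE bidding function is b(v) = v * (n-1) / n
Step 2: Substitute v = 31/100 and n = 4
Step 3: b = 31/100 * 3/4
Step 4: b = 93/400

93/400


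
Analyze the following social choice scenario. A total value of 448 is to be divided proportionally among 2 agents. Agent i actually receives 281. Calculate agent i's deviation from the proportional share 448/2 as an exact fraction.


Step 1: Proportional share = 448/2 = 224
Step 2: Agent's actual allocation = 281
Step 3: Excess = 281 - 224 = 57

57


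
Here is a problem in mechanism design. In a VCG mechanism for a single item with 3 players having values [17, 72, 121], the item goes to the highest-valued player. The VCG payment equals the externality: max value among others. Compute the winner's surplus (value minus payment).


Step 1: The winner is the agent with the highest value: agent 2 with value 121
Step 2: Values of other agents: [17, 72]
Step 3: VCG payment = max of others' values = 72
Step 4: Surplus = 121 - 72 = 49

49


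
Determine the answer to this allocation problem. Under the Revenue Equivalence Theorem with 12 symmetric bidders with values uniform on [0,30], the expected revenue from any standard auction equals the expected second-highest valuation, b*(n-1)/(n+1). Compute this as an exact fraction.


Step 1: By Revenue Equivalence, expected revenue = b*(n-1)/(n+1)
Step 2: Substituting n = 12, b = 30
Step 3: Revenue = 30*(12-1)/(12+1) = 30*11/13
Step 4: Revenue = 330/13

330/13


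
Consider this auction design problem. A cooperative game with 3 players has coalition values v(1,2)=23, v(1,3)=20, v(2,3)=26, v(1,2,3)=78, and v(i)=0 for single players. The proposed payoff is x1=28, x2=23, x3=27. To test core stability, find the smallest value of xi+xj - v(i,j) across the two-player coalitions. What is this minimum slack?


Step 1: Slack for coalition (1,2): x1+x2 - v12 = 51 - 23 = 28
Step 2: Slack for coalition (1,3): x1+x3 - v13 = 55 - 20 = 35
Step 3: Slack for coalition (2,3): x2+x3 - v23 = 50 - 26 = 24
Step 4: Minimum slack = min(28, 35, 24) = 24, attained by (2,3); no pair can gain by deviating, so the allocation is in the core

24


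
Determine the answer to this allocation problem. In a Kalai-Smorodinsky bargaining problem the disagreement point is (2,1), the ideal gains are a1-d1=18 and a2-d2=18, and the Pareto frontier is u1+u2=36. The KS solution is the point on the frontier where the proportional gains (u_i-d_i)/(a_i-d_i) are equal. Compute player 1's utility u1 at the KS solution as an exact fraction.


Step 1: At the KS point, (u1-d1)/r1 = (u2-d2)/r2 = t and u1+u2 = 36
Step 2: u1 = d1 + r1*t and u2 = d2 + r2*t, so (d1 + r1*t) + (d2 + r2*t) = 36
Step 3: t = (36 - 2 - 1)/(18 + 18) = 33/36 = 11/12
Step 4: u1 = d1 + r1*t = 2 + 18 * 11/12 = 37/2
Step 5: (Check: u2 = d2 + r2*t = 35/2; u1+u2 = 37/2 + 35/2 = 36, on the frontier.)

37/2


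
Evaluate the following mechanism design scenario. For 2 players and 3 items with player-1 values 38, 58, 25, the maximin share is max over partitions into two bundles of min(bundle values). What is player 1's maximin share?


Step 1: Item values = 38, 58, 25
Step 2: Enumerate all 2-bundle partitions and take the smaller bundle:
  Partition 1: {38} vs {58,25} -> bundles 38, 83; min = 38
  Partition 2: {58} vs {38,25} -> bundles 58, 63; min = 58
  Partition 3: {25} vs {38,58} -> bundles 25, 96; min = 25
Step 3: MMS = max(38, 58, 25) = 58

58


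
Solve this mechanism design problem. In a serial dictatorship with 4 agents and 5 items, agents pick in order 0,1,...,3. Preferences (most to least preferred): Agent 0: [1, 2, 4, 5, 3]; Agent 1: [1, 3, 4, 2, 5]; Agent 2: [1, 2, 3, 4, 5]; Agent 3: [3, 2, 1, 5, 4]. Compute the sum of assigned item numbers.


Step 1: Agent 0 picks item 1
Step 2: Agent 1 picks item 3
Step 3: Agent 2 picks item 2
Step 4: Agent 3 picks item 5
Step 5: Sum = 1 + 3 + 2 + 5 = 11

11


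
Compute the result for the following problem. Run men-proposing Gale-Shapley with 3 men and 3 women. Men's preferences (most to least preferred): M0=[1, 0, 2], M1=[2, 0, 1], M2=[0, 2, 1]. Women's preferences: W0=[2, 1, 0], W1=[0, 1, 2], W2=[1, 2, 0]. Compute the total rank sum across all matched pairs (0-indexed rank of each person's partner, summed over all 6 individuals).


Step 1: Run Gale-Shapley (men propose, women hold best offer):
  M0 proposes to W1; she accepts
  M1 proposes to W2; she accepts
  M2 proposes to W0; she accepts
Step 2: Final matching: W0-M2, W1-M0, W2-M1
Step 3: 0-indexed ranks (man's rank of his match, then woman's): 0 + 0 + 0 + 0 + 0 + 0
Step 4: Total rank sum = 0

0


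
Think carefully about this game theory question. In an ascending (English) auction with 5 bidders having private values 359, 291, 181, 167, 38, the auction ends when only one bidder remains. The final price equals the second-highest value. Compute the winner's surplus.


Step 1: Identify the highest value: 359
Step 2: Identify the second-highest value: 291
Step 3: The final price = second-highest value = 291
Step 4: Surplus = 359 - 291 = 68

68


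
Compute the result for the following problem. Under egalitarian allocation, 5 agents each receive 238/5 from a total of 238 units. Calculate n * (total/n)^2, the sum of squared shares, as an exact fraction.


Step 1: Each agent's share = 238/5
Step 2: Square of each share = (238/5)^2 = 56644/25
Step 3: Sum of squares = 5 * 56644/25 = 56644/5

56644/5


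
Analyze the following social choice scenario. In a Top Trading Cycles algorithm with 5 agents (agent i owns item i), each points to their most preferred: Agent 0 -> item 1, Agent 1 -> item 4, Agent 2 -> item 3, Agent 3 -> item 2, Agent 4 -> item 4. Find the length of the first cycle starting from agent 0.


Step 1: Trace the pointer graph from agent 0: 0 -> 1 -> 4 -> 4
Step 2: A cycle is detected when we revisit agent 4
Step 3: The cycle is: 4 -> 4
Step 4: Cycle length = 1

1


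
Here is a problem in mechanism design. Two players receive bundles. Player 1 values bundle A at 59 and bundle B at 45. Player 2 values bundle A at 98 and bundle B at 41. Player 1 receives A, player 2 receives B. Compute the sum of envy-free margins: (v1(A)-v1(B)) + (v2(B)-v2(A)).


Step 1: Player 1's margin = v1(A) - v1(B) = 59 - 45 = 14
Step 2: Player 2's margin = v2(B) - v2(A) = 41 - 98 = -57
Step 3: Total margin = 14 + -57 = -43

-43


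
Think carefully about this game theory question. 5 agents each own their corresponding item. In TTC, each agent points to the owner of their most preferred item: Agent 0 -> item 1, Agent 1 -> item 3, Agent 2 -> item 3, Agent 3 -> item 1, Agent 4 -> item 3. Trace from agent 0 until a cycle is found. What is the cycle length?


Step 1: Trace the pointer graph from agent 0: 0 -> 1 -> 3 -> 1
Step 2: A cycle is detected when we revisit agent 1
Step 3: The cycle is: 1 -> 3 -> 1
Step 4: Cycle length = 2

2


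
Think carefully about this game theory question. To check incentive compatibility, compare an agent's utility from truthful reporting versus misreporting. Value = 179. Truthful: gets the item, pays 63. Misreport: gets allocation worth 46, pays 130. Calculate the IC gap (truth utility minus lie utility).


Step 1: U(truth) = value - payment = 179 - 63 = 116
Step 2: U(lie) = allocation - payment = 46 - 130 = -84
Step 3: IC gap = 116 - (-84) = 200

200


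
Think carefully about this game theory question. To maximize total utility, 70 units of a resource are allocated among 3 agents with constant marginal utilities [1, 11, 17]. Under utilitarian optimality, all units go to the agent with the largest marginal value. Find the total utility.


Step 1: The marginal utilities are [1, 11, 17]
Step 2: The highest marginal utility is 17
Step 3: All 70 units go to that agent
Step 4: Total utility = 17 * 70 = 1190

1190


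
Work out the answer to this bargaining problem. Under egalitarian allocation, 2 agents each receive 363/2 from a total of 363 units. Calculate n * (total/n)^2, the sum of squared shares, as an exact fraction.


Step 1: Each agent's share = 363/2
Step 2: Square of each share = (363/2)^2 = 131769/4
Step 3: Sum of squares = 2 * 131769/4 = 131769/2

131769/2


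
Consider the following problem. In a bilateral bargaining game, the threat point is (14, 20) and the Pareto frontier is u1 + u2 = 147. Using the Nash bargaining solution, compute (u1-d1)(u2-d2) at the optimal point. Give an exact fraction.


Step 1: The Nash solution splits surplus symmetrically above the disagreement point
Step 2: u1 = (total + d1 - d2)/2 = (147 + 14 - 20)/2 = 141/2
Step 3: u2 = (total - d1 + d2)/2 = (147 - 14 + 20)/2 = 153/2
Step 4: Nash product = (141/2 - 14) * (153/2 - 20)
Step 5: = 113/2 * 113/2 = 12769/4

12769/4


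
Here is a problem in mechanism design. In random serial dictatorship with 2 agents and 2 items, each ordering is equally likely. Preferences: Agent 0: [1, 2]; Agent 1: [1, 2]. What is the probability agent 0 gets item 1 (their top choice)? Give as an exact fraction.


Step 1: Agent 0 wants item 1
Step 2: There are 2 possible orderings of agents
Step 3: In 1 orderings, agent 0 gets item 1
Step 4: Probability = 1/2

1/2


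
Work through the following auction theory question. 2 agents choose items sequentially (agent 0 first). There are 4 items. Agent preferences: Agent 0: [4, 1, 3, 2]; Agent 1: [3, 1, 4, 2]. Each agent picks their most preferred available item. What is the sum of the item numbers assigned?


Step 1: Agent 0 picks item 4
Step 2: Agent 1 picks item 3
Step 3: Sum = 4 + 3 = 7

7


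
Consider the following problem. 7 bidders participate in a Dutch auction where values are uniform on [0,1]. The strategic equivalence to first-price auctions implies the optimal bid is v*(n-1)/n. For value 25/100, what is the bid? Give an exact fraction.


Step 1: Dutch auctions are strategically equivalent to first-price auctions
Step 2: The equilibrium bid is b(v) = v*(n-1)/n
Step 3: b = 1/4 * 6/7
Step 4: b = 3/14

3/14


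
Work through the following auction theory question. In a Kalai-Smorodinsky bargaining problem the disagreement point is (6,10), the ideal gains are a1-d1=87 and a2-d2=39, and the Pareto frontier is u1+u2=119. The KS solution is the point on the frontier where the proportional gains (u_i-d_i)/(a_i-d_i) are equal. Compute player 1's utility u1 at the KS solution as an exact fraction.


Step 1: At the KS point, (u1-d1)/r1 = (u2-d2)/r2 = t and u1+u2 = 119
Step 2: u1 = d1 + r1*t and u2 = d2 + r2*t, so (d1 + r1*t) + (d2 + r2*t) = 119
Step 3: t = (119 - 6 - 10)/(87 + 39) = 103/126
Step 4: u1 = d1 + r1*t = 6 + 87 * 103/126 = 3239/42
Step 5: (Check: u2 = d2 + r2*t = 1759/42; u1+u2 = 3239/42 + 1759/42 = 119, on the frontier.)

3239/42


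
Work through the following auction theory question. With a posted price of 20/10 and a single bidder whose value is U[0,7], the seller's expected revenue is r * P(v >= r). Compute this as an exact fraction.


Step 1: Posted price r = 2, value support [0,7]
Step 2: P(v >= r) = (7 - 2)/7 = 5/7
Step 3: Expected revenue = r * P(v >= r) = 2 * 5/7
Step 4: Revenue = 10/7

10/7


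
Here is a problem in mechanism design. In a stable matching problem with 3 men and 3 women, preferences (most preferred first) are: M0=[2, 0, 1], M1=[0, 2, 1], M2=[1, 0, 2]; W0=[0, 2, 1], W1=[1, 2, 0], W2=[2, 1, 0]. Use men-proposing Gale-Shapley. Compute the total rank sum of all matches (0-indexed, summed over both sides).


Step 1: Run Gale-Shapley (men propose, women hold best offer):
  M0 proposes to W2; she accepts
  M1 proposes to W0; she accepts
  M2 proposes to W1; she accepts
Step 2: Final matching: W0-M1, W1-M2, W2-M0
Step 3: 0-indexed ranks (man's rank of his match, then woman's): 0 + 2 + 0 + 1 + 0 + 2
Step 4: Total rank sum = 5

5


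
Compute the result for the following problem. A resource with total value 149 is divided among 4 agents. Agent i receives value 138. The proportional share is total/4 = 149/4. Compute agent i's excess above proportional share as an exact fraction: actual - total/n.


Step 1: Proportional share = 149/4
Step 2: Agent's actual allocation = 138
Step 3: Excess = 138 - 149/4 = 403/4

403/4


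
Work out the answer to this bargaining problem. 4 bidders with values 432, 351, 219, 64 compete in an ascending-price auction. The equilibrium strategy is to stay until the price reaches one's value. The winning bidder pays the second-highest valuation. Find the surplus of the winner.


Step 1: Identify the highest value: 432
Step 2: Identify the second-highest value: 351
Step 3: The final price = second-highest value = 351
Step 4: Surplus = 432 - 351 = 81

81


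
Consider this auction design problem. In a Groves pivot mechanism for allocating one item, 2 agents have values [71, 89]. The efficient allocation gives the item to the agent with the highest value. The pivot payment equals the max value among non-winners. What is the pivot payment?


Step 1: The efficient winner is agent 1 with value 89
Step 2: Other agents' values: [71]
Step 3: Pivot payment = max(others) = 71
Step 4: The winner pays 71

71


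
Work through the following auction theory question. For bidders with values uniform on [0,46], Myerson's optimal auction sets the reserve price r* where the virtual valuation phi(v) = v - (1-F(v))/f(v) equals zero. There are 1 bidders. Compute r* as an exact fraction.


Step 1: For U[0,46], F(v) = v/46 and f(v) = 1/46
Step 2: phi(v) = v - (1 - v/46)/(1/46) = v - (46 - v) = 2v - 46
Step 3: Set phi(r*) = 0: 2r* - 46 = 0
Step 4: r* = 46/2 = 23 (the number of bidders n = 1 does not enter)

23


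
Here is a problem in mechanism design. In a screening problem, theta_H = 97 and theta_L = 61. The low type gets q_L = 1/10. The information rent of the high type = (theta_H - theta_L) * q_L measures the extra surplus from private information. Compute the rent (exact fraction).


Step 1: theta_H - theta_L = 97 - 61 = 36
Step 2: Information rent = (theta_H - theta_L) * q_L
Step 3: = 36 * 1/10
Step 4: = 18/5

18/5


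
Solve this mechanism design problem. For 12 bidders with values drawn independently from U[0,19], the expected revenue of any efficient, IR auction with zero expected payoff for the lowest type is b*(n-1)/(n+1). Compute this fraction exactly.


Step 1: By Revenue Equivalence, expected revenue = b*(n-1)/(n+1)
Step 2: Substituting n = 12, b = 19
Step 3: Revenue = 19*(12-1)/(12+1) = 19*11/13
Step 4: Revenue = 209/13

209/13


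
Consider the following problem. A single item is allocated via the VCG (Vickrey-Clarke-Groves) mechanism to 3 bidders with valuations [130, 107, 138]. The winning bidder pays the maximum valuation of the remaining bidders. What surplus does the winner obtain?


Step 1: The winner is the agent with the highest value: agent 2 with value 138
Step 2: Values of other agents: [130, 107]
Step 3: VCG payment = max of others' values = 130
Step 4: Surplus = 138 - 130 = 8

8


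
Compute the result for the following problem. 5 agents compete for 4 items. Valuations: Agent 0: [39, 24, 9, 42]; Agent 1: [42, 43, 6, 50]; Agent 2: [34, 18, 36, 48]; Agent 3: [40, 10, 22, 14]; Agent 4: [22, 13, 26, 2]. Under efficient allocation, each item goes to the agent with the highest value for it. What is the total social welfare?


Step 1: For each item, find the maximum value among all agents.
Step 2: Item 0 -> Agent 1 (value 42)
Step 3: Item 1 -> Agent 1 (value 43)
Step 4: Item 2 -> Agent 2 (value 36)
Step 5: Item 3 -> Agent 1 (value 50)
Step 6: Total welfare = 42 + 43 + 36 + 50 = 171

171


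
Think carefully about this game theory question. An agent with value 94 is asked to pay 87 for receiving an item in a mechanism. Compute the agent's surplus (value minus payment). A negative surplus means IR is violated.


Step 1: Surplus = value - payment = 94 - 87 = 7
Step 2: IR is satisfied (surplus >= 0)

7


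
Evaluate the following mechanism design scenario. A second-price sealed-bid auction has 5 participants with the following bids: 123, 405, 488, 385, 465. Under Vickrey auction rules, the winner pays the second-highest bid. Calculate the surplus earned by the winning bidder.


Step 1: Sort bids in descending order: 488, 465, 405, 385, 123
Step 2: The winning bid is the highest: 488
Step 3: The payment equals the second-highest bid: 465
Step 4: Surplus = winner's bid - payment = 488 - 465 = 23

23


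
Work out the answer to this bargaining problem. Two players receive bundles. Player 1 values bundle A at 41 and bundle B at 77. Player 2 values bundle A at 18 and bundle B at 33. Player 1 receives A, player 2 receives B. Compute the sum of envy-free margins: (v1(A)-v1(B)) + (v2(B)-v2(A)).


Step 1: Player 1's margin = v1(A) - v1(B) = 41 - 77 = -36
Step 2: Player 2's margin = v2(B) - v2(A) = 33 - 18 = 15
Step 3: Total margin = -36 + 15 = -21

-21


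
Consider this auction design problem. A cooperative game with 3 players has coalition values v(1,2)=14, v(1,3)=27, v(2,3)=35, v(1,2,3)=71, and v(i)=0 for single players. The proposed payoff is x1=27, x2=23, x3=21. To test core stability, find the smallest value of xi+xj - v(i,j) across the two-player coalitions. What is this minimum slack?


Step 1: Slack for coalition (1,2): x1+x2 - v12 = 50 - 14 = 36
Step 2: Slack for coalition (1,3): x1+x3 - v13 = 48 - 27 = 21
Step 3: Slack for coalition (2,3): x2+x3 - v23 = 44 - 35 = 9
Step 4: Minimum slack = min(36, 21, 9) = 9, attained by (2,3); no pair can gain by deviating, so the allocation is in the core

9
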